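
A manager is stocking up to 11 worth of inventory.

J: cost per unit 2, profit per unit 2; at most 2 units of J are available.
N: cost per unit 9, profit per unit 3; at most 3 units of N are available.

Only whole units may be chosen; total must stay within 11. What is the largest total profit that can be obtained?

J has the best ratio (2/2); taking only J gives at most 2×2 = 4 (stopped by the supply cap of 2).
Mixing does better — 1×J and 1×N: cost 11 ≤ 11, profit 1·2 + 1·3 = 5.

5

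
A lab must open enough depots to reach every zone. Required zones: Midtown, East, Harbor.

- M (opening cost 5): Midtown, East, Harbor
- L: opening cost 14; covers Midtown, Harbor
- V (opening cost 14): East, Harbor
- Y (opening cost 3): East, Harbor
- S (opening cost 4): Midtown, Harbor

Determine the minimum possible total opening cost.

5

The greedy cost-per-new-zone heuristic would pick Y and S for 7, but a cheaper cover exists.
M alone covers Midtown, East, Harbor — every zone.
Total opening cost: 5.
No cover costs less than 5.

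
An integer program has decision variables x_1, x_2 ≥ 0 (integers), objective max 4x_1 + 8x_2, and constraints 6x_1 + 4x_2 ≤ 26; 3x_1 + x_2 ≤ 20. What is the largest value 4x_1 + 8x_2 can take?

48

The continuous relaxation peaks at (0, 6.5) with value 52.00; rounding to a feasible lattice point costs some objective.
(x_1,x_2)=(0,6): 6·0+4·6=24≤26, 3·0+1·6=6≤20, objective 48.
(x_1,x_2)=(1,5): 6·1+4·5=26≤26, 3·1+1·5=8≤20, objective 44.
(x_1,x_2)=(0,5): 6·0+4·5=20≤26, 3·0+1·5=5≤20, objective 40.
Maximum is 48 at (x_1,x_2)=(0,6).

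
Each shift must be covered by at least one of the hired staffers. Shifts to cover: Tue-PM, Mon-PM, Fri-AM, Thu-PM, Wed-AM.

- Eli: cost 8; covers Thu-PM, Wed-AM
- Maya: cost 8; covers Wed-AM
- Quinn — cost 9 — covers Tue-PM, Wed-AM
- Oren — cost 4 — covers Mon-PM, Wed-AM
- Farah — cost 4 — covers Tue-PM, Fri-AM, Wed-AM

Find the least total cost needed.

Choose Eli, Oren, and Farah: together they cover Tue-PM, Mon-PM, Fri-AM, Thu-PM, Wed-AM — every shift.
Total cost: 8 + 4 + 4 = 16.
No cover costs less than 16.

16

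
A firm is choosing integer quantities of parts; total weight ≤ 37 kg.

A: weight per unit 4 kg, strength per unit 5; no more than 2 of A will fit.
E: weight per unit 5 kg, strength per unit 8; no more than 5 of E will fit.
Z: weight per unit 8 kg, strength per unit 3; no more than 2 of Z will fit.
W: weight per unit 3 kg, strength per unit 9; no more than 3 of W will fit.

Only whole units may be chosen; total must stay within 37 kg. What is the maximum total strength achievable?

5×E and 3×W: weight 34 ≤ 37, strength 5·8 + 3·9 = 67.
2×A, 4×E, and 3×W: weight 37 ≤ 37, strength 2·5 + 4·8 + 3·9 = 69.
Best is 69.

69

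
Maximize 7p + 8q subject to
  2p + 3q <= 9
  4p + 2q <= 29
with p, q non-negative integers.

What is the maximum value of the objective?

29

The continuous relaxation peaks at (4.5, 0) with value 31.50; rounding to a feasible lattice point costs some objective.
(p,q)=(3,1): 2·3+3·1=9≤9, 4·3+2·1=14≤29, objective 29.
(p,q)=(4,0): 2·4+3·0=8≤9, 4·4+2·0=16≤29, objective 28.
No feasible integer point exceeds 29.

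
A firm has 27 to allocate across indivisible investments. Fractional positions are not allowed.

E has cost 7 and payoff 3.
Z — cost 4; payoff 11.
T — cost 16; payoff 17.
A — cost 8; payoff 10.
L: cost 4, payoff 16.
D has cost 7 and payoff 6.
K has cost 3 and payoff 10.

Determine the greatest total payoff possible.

Treat it as a binary knapsack problem.
Allowing fractional choices, the relaxed optimum would be about 55.5, but investments are indivisible.
Z + A + L + D + K: cost 4 + 8 + 4 + 7 + 3 = 26 ≤ 27, payoff 11 + 10 + 16 + 6 + 10 = 53.
E + Z + A + L + K: cost 7 + 4 + 8 + 4 + 3 = 26 ≤ 27, payoff 3 + 11 + 10 + 16 + 10 = 50.
Z + T + L + K: cost 4 + 16 + 4 + 3 = 27 ≤ 27, payoff 11 + 17 + 16 + 10 = 54.
Best is Z, T, L, and K with total payoff 54.

54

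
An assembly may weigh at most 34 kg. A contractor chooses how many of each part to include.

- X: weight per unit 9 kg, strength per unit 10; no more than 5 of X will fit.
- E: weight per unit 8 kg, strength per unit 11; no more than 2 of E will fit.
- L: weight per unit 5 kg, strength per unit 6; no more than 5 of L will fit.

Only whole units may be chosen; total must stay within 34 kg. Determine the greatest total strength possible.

Take 2×X and 2×E: weight 34 ≤ 34, strength 2·10 + 2·11 = 42.
E has the best ratio (11/8) and is taken to its limit of 2; remaining capacity is filled optimally with the others.

42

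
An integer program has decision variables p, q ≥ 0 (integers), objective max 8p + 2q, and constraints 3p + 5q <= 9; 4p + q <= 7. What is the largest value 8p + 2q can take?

The continuous relaxation peaks at (1.75, 0) with value 14.00; rounding to a feasible lattice point costs some objective.
(p,q)=(1,1) is feasible, giving 10.
(p,q)=(1,0) is feasible, giving 8.
(p,q)=(0,1) is feasible, giving 2.
(p,q)=(0,0) is feasible, giving 0.
No feasible integer point exceeds 10.

10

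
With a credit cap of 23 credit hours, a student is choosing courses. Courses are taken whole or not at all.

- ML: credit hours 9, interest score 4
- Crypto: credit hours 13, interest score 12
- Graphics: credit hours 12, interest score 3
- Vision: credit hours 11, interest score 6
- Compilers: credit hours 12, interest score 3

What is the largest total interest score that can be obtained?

Treat it as a binary knapsack problem.
Take ML and Crypto: credit hours 9 + 13 = 22 ≤ 23, interest score 4 + 12 = 16.
No other feasible combination does better.

16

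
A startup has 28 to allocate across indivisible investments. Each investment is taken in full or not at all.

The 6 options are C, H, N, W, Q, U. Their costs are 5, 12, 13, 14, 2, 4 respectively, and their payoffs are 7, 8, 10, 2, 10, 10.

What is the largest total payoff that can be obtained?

This is a 0-1 knapsack instance.
Allowing fractional choices, the relaxed optimum would be about 39.7, but investments are indivisible.
N + Q + U: cost 13 + 2 + 4 = 19 ≤ 28, payoff 10 + 10 + 10 = 30.
C + H + Q + U: cost 5 + 12 + 2 + 4 = 23 ≤ 28, payoff 7 + 8 + 10 + 10 = 35.
C + N + Q + U: cost 5 + 13 + 2 + 4 = 24 ≤ 28, payoff 7 + 10 + 10 + 10 = 37.
Best is C, N, Q, and U with total payoff 37.

37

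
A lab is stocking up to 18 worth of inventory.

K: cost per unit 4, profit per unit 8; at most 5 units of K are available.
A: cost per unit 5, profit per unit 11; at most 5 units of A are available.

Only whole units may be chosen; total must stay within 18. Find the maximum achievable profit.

A has the best ratio (11/5); taking only A gives at most 3×11 = 33 (stopped by the cost limit).
Mixing does better — 2×K and 2×A: cost 18 ≤ 18, profit 2·8 + 2·11 = 38.

38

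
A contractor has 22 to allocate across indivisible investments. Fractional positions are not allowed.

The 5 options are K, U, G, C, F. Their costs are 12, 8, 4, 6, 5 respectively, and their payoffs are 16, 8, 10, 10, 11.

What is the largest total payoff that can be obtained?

Allowing fractional choices, the relaxed optimum would be about 40.3, but investments are indivisible.
K + G + F: cost 12 + 4 + 5 = 21 ≤ 22, payoff 16 + 10 + 11 = 37.
G + C + F: cost 4 + 6 + 5 = 15 ≤ 22, payoff 10 + 10 + 11 = 31.
K + G + C: cost 12 + 4 + 6 = 22 ≤ 22, payoff 16 + 10 + 10 = 36.
Best is K, G, and F with total payoff 37.

37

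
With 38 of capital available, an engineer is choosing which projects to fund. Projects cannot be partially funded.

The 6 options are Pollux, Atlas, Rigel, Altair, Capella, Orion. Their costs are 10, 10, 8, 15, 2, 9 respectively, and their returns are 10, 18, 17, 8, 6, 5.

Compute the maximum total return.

51

Take Pollux, Atlas, Rigel, and Capella: cost 10 + 10 + 8 + 2 = 30 ≤ 38, return 10 + 18 + 17 + 6 = 51.
No other feasible combination does better.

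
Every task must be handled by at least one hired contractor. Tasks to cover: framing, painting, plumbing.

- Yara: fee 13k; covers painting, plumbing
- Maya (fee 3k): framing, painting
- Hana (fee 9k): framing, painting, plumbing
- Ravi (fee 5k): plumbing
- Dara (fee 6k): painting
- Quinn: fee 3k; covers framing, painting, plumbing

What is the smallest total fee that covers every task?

Quinn alone covers framing, painting, plumbing — every task.
Total fee: 3.
No cover costs less than 3.

3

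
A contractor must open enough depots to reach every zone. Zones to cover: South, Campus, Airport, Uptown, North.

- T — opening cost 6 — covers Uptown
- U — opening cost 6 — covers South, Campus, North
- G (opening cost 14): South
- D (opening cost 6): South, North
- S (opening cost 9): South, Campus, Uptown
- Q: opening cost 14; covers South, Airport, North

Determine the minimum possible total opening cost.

The greedy cost-per-new-zone heuristic would pick U, T, and Q for 26, but a cheaper cover exists.
Choose S and Q: together they cover South, Campus, Airport, Uptown, North — every zone.
Total opening cost: 9 + 14 = 23.
No cover costs less than 23.

23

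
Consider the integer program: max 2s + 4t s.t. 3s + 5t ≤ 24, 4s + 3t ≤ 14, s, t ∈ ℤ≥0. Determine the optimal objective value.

16

Relaxing integrality, the LP optimum is 18.67 at (s,t) = (0, 4.67), which is not an integer point.
(s,t)=(0,4): 3·0+5·4=20≤24, 4·0+3·4=12≤14, objective 16.
(s,t)=(1,3): 3·1+5·3=18≤24, 4·1+3·3=13≤14, objective 14.
Maximum is 16 at (s,t)=(0,4).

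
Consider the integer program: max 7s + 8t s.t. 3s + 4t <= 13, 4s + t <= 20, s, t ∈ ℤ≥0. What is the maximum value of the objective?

Relaxing integrality, the LP optimum is 30.33 at (s,t) = (4.33, 0), which is not an integer point.
(s,t)=(3,1): 3·3+4·1=13≤13, 4·3+1·1=13≤20, objective 29.
(s,t)=(4,0): 3·4+4·0=12≤13, 4·4+1·0=16≤20, objective 28.
No feasible integer point exceeds 29.

29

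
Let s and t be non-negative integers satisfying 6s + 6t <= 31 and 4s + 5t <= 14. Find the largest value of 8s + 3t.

24

(s,t)=(3,0) is feasible, giving 24.
(s,t)=(2,1) is feasible, giving 19.
The best lattice point is (3,0), giving 24.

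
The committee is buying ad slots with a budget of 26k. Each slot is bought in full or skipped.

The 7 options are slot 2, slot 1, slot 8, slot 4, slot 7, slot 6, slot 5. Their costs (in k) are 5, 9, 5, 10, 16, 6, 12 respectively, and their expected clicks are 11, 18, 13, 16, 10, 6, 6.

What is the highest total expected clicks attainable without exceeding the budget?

48

slot 2 + slot 1 + slot 8 + slot 6: cost 5 + 9 + 5 + 6 = 25 ≤ 26, expected clicks 11 + 18 + 13 + 6 = 48.
slot 2 + slot 8 + slot 4 + slot 6: cost 5 + 5 + 10 + 6 = 26 ≤ 26, expected clicks 11 + 13 + 16 + 6 = 46.
slot 1 + slot 8 + slot 4: cost 9 + 5 + 10 = 24 ≤ 26, expected clicks 18 + 13 + 16 = 47.
Best is slot 2, slot 1, slot 8, and slot 6 with total expected clicks 48.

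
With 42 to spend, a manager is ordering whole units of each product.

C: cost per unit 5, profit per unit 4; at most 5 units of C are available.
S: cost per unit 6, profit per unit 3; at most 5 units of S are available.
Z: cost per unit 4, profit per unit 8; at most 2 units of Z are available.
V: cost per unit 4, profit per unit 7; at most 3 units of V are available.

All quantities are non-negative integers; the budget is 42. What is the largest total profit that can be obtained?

53

This is a bounded integer knapsack.
4×C, 2×Z, and 3×V: cost 40 ≤ 42, profit 4·4 + 2·8 + 3·7 = 53.
3×C, 1×S, 2×Z, and 3×V: cost 41 ≤ 42, profit 3·4 + 1·3 + 2·8 + 3·7 = 52.
Best is 53.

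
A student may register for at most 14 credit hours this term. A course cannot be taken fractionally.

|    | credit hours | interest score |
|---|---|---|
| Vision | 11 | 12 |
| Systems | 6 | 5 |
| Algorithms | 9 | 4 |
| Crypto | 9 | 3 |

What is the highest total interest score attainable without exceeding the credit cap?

This is a 0-1 knapsack instance.
Allowing fractional choices, the relaxed optimum would be about 14.5, but courses are indivisible.
Systems: credit hours 6 ≤ 14, interest score 5.
Vision: credit hours 11 ≤ 14, interest score 12.
Best is Vision with total interest score 12.

12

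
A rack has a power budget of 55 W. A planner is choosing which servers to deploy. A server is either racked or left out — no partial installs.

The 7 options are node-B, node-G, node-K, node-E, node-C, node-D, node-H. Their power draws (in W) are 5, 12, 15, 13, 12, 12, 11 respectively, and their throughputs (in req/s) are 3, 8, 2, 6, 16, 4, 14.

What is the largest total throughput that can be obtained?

47

node-B + node-G + node-C + node-D + node-H: power draw 5 + 12 + 12 + 12 + 11 = 52 ≤ 55, throughput 3 + 8 + 16 + 4 + 14 = 45.
node-B + node-G + node-E + node-C + node-H: power draw 5 + 12 + 13 + 12 + 11 = 53 ≤ 55, throughput 3 + 8 + 6 + 16 + 14 = 47.
Best is node-B, node-G, node-E, node-C, and node-H with total throughput 47.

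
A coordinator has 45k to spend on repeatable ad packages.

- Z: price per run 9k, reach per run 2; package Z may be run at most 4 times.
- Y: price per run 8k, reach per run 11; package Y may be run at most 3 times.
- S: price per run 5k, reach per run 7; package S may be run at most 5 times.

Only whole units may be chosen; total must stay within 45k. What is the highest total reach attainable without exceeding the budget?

3×Y and 4×S: price 44 ≤ 45, reach 3·11 + 4·7 = 61.
2×Y and 5×S: price 41 ≤ 45, reach 2·11 + 5·7 = 57.
Best is 61.

61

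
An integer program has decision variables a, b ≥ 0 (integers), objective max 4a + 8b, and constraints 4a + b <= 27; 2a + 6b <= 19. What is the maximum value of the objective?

The continuous relaxation peaks at (6.5, 1) with value 34.00; rounding to a feasible lattice point costs some objective.
(a,b)=(6,1): 4·6+1·1=25≤27, 2·6+6·1=18≤19, objective 32.
(a,b)=(5,1): 4·5+1·1=21≤27, 2·5+6·1=16≤19, objective 28.
(a,b)=(6,0): 4·6+1·0=24≤27, 2·6+6·0=12≤19, objective 24.
No feasible integer point exceeds 32.

32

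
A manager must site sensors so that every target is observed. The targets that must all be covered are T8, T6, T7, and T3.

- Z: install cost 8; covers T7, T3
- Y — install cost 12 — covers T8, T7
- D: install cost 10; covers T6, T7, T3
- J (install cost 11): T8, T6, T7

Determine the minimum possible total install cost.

19

The greedy cost-per-new-target heuristic would pick D and J for 21, but a cheaper cover exists.
Choose Z and J: together they cover T8, T6, T7, T3 — every target.
Total install cost: 8 + 11 = 19.
No cover costs less than 19.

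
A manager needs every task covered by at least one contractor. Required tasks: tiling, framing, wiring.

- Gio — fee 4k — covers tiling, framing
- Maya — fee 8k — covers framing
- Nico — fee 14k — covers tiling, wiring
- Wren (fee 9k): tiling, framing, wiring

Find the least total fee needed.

The greedy cost-per-new-task heuristic would pick Gio and Wren for 13, but a cheaper cover exists.
Wren alone covers tiling, framing, wiring — every task.
Total fee: 9.
No cover costs less than 9.

9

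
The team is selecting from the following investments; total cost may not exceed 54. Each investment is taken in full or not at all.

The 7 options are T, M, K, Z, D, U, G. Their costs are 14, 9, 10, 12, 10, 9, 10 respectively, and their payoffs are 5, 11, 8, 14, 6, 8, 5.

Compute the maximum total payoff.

Allowing fractional choices, the relaxed optimum would be about 49.0, but investments are indivisible.
M + K + Z + U + G: cost 9 + 10 + 12 + 9 + 10 = 50 ≤ 54, payoff 11 + 8 + 14 + 8 + 5 = 46.
M + K + Z + D + U: cost 9 + 10 + 12 + 10 + 9 = 50 ≤ 54, payoff 11 + 8 + 14 + 6 + 8 = 47.
T + M + K + Z + U: cost 14 + 9 + 10 + 12 + 9 = 54 ≤ 54, payoff 5 + 11 + 8 + 14 + 8 = 46.
Best is M, K, Z, D, and U with total payoff 47.

47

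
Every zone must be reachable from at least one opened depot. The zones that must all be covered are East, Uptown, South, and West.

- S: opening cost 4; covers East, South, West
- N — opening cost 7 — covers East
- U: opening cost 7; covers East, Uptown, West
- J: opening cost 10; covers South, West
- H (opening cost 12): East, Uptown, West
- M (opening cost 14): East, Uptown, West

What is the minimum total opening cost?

Choose S and U: together they cover East, Uptown, South, West — every zone.
Total opening cost: 4 + 7 = 11.
No cover costs less than 11.

11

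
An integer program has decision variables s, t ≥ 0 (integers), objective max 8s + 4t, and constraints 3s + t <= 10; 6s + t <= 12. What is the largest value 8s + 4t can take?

(s,t)=(0,10): 3·0+1·10=10≤10, 6·0+1·10=10≤12, objective 40.
(s,t)=(0,9): 3·0+1·9=9≤10, 6·0+1·9=9≤12, objective 36.
No feasible integer point exceeds 40.

40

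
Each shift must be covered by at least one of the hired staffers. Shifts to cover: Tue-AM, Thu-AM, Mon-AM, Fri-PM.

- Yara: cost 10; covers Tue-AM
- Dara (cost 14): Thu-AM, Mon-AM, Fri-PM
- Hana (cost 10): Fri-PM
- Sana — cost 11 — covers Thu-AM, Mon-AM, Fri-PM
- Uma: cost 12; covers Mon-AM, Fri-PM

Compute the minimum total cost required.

21

Choose Yara and Sana: together they cover Tue-AM, Thu-AM, Mon-AM, Fri-PM — every shift.
Total cost: 10 + 11 = 21.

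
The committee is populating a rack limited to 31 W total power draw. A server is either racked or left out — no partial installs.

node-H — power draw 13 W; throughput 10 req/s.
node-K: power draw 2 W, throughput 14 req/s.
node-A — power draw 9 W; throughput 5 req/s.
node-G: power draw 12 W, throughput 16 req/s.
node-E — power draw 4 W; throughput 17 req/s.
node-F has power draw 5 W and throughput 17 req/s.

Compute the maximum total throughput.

64

Allowing fractional choices, the relaxed optimum would be about 70.2, but servers are indivisible.
node-K + node-G + node-E + node-F: power draw 2 + 12 + 4 + 5 = 23 ≤ 31, throughput 14 + 16 + 17 + 17 = 64.
node-H + node-K + node-E + node-F: power draw 13 + 2 + 4 + 5 = 24 ≤ 31, throughput 10 + 14 + 17 + 17 = 58.
Best is node-K, node-G, node-E, and node-F with total throughput 64.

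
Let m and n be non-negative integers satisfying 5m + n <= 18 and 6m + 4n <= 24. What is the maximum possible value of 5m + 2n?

17

(m,n)=(3,1) is feasible, giving 17.
(m,n)=(3,0) is feasible, giving 15.
(m,n)=(2,2) is feasible, giving 14.
(m,n)=(2,1) is feasible, giving 12.
The best lattice point is (3,1), giving 17.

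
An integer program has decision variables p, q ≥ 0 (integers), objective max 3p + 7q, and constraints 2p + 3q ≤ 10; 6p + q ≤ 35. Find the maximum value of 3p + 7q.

21

(p,q)=(0,3): 2·0+3·3=9≤10, 6·0+1·3=3≤35, objective 21.
(p,q)=(1,2): 2·1+3·2=8≤10, 6·1+1·2=8≤35, objective 17.
(p,q)=(0,2): 2·0+3·2=6≤10, 6·0+1·2=2≤35, objective 14.
Maximum is 21 at (p,q)=(0,3).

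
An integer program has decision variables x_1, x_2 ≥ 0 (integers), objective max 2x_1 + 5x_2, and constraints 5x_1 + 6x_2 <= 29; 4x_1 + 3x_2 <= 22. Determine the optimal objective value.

22

(x_1,x_2)=(1,4): 5·1+6·4=29≤29, 4·1+3·4=16≤22, objective 22.
(x_1,x_2)=(0,4): 5·0+6·4=24≤29, 4·0+3·4=12≤22, objective 20.
(x_1,x_2)=(2,3): 5·2+6·3=28≤29, 4·2+3·3=17≤22, objective 19.
No feasible integer point exceeds 22.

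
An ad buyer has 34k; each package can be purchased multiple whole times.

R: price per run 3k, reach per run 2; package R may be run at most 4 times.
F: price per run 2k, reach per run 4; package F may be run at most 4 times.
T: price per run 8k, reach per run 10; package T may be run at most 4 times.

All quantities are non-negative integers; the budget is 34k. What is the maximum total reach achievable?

Take 4×F and 3×T: price 32 ≤ 34, reach 4·4 + 3·10 = 46.
F has the best ratio (4/2) and is taken to its limit of 4; remaining capacity is filled optimally with the others.

46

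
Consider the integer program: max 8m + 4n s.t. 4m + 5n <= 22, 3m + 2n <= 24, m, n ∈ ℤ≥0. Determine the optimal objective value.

40

The continuous relaxation peaks at (5.5, 0) with value 44.00; rounding to a feasible lattice point costs some objective.
(m,n)=(5,0): 4·5+5·0=20≤22, 3·5+2·0=15≤24, objective 40.
(m,n)=(4,1): 4·4+5·1=21≤22, 3·4+2·1=14≤24, objective 36.
(m,n)=(4,0): 4·4+5·0=16≤22, 3·4+2·0=12≤24, objective 32.
The best lattice point is (5,0), giving 40.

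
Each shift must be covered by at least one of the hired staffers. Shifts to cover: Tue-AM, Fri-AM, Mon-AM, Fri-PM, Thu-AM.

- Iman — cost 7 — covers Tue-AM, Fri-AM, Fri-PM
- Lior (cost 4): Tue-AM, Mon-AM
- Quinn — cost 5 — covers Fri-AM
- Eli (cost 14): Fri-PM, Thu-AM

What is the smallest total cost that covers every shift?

23

The greedy cost-per-new-shift heuristic would pick Lior, Iman, and Eli for 25, but a cheaper cover exists.
Choose Lior, Quinn, and Eli: together they cover Tue-AM, Fri-AM, Mon-AM, Fri-PM, Thu-AM — every shift.
Total cost: 4 + 5 + 14 = 23.
No cover costs less than 23.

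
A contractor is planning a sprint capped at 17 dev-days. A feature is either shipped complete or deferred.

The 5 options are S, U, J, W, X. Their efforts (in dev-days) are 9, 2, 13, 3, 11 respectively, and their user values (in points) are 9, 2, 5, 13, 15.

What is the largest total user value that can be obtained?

30

Take U, W, and X: effort 2 + 3 + 11 = 16 ≤ 17, user value 2 + 13 + 15 = 30.
No other feasible combination does better.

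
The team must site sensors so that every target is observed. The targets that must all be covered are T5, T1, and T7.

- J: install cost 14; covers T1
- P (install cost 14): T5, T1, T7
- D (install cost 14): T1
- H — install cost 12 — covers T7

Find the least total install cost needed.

P alone covers T5, T1, T7 — every target.
Total install cost: 14.
No cover costs less than 14.

14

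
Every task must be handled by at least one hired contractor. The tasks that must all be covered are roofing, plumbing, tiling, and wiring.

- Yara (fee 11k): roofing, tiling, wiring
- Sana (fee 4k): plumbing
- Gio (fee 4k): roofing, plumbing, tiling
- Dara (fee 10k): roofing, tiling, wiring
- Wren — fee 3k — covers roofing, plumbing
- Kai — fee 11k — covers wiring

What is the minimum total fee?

This is an integer covering problem.
Choose Dara and Wren: together they cover roofing, plumbing, tiling, wiring — every task.
Total fee: 10 + 3 = 13.

13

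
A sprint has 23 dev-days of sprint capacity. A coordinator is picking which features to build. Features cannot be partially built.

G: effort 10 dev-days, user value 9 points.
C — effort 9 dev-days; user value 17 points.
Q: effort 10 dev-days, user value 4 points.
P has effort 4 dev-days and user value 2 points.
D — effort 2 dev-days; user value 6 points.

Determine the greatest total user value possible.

32

Allowing fractional choices, the relaxed optimum would be about 33.0, but features are indivisible.
C + Q + D: effort 9 + 10 + 2 = 21 ≤ 23, user value 17 + 4 + 6 = 27.
G + C + D: effort 10 + 9 + 2 = 21 ≤ 23, user value 9 + 17 + 6 = 32.
G + C + P: effort 10 + 9 + 4 = 23 ≤ 23, user value 9 + 17 + 2 = 28.
Best is G, C, and D with total user value 32.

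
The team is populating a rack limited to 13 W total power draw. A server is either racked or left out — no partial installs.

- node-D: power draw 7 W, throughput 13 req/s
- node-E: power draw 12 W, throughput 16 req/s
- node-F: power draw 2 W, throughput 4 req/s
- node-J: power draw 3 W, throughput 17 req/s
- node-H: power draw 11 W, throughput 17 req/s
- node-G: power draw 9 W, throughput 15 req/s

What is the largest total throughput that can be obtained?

node-D + node-F + node-J: power draw 7 + 2 + 3 = 12 ≤ 13, throughput 13 + 4 + 17 = 34.
node-J + node-G: power draw 3 + 9 = 12 ≤ 13, throughput 17 + 15 = 32.
node-D + node-J: power draw 7 + 3 = 10 ≤ 13, throughput 13 + 17 = 30.
Best is node-D, node-F, and node-J with total throughput 34.

34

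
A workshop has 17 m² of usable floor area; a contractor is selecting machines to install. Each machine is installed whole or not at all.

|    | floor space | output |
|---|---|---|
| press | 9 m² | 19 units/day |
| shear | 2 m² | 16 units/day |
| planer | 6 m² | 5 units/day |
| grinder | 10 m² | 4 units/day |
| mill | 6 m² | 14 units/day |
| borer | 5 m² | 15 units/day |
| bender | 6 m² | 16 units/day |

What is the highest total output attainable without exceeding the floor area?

press + shear + mill: floor space 9 + 2 + 6 = 17 ≤ 17, output 19 + 16 + 14 = 49.
press + shear + borer: floor space 9 + 2 + 5 = 16 ≤ 17, output 19 + 16 + 15 = 50.
press + shear + bender: floor space 9 + 2 + 6 = 17 ≤ 17, output 19 + 16 + 16 = 51.
Best is press, shear, and bender with total output 51.

51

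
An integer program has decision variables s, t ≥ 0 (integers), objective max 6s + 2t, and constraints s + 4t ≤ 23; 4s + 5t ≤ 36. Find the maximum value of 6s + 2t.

54

(s,t)=(9,0): 1·9+4·0=9≤23, 4·9+5·0=36≤36, objective 54.
(s,t)=(8,0): 1·8+4·0=8≤23, 4·8+5·0=32≤36, objective 48.
The best lattice point is (9,0), giving 54.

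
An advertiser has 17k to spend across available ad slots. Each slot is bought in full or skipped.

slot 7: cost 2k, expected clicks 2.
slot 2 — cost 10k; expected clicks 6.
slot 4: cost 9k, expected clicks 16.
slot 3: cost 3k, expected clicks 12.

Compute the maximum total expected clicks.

Take slot 7, slot 4, and slot 3: cost 2 + 9 + 3 = 14 ≤ 17, expected clicks 2 + 16 + 12 = 30.
No other feasible combination does better.

30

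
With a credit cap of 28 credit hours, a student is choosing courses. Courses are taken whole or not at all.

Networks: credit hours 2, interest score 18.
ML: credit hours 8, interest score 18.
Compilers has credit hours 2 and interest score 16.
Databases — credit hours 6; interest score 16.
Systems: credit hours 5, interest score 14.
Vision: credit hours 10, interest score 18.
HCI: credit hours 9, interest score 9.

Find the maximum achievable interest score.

Take Networks, ML, Compilers, Databases, and Vision: credit hours 2 + 8 + 2 + 6 + 10 = 28 ≤ 28, interest score 18 + 18 + 16 + 16 + 18 = 86.
No other feasible combination does better.

86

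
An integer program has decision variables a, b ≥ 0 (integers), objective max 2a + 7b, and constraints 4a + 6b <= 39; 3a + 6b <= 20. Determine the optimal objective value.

Relaxing integrality, the LP optimum is 23.33 at (a,b) = (0, 3.33), which is not an integer point.
(a,b)=(0,3): 4·0+6·3=18≤39, 3·0+6·3=18≤20, objective 21.
(a,b)=(1,2): 4·1+6·2=16≤39, 3·1+6·2=15≤20, objective 16.
(a,b)=(0,2): 4·0+6·2=12≤39, 3·0+6·2=12≤20, objective 14.
No feasible integer point exceeds 21.

21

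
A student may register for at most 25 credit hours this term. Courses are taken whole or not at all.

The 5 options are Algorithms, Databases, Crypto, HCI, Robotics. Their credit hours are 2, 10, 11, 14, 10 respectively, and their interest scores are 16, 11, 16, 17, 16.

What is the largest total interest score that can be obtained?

Allowing fractional choices, the relaxed optimum would be about 50.4, but courses are indivisible.
Algorithms + Crypto + Robotics: credit hours 2 + 11 + 10 = 23 ≤ 25, interest score 16 + 16 + 16 = 48.
Algorithms + Databases + Crypto: credit hours 2 + 10 + 11 = 23 ≤ 25, interest score 16 + 11 + 16 = 43.
Algorithms + Databases + Robotics: credit hours 2 + 10 + 10 = 22 ≤ 25, interest score 16 + 11 + 16 = 43.
Best is Algorithms, Crypto, and Robotics with total interest score 48.

48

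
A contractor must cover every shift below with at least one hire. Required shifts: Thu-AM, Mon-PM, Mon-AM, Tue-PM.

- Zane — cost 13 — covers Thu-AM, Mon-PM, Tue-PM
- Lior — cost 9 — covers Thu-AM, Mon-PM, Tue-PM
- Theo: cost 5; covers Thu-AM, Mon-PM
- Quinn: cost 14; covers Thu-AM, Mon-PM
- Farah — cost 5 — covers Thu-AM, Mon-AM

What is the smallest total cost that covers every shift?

14

The greedy cost-per-new-shift heuristic would pick Theo, Farah, and Lior for 19, but a cheaper cover exists.
Choose Lior and Farah: together they cover Thu-AM, Mon-PM, Mon-AM, Tue-PM — every shift.
Total cost: 9 + 5 = 14.
No cover costs less than 14.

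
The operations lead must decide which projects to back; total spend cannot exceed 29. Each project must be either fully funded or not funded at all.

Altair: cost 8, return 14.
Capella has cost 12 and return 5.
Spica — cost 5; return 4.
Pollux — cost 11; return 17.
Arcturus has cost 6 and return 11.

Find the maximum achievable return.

42

This is an integer program with binary decision variables.
Allowing fractional choices, the relaxed optimum would be about 45.2, but projects are indivisible.
Altair + Pollux + Arcturus: cost 8 + 11 + 6 = 25 ≤ 29, return 14 + 17 + 11 = 42.
Capella + Pollux + Arcturus: cost 12 + 11 + 6 = 29 ≤ 29, return 5 + 17 + 11 = 33.
Altair + Spica + Pollux: cost 8 + 5 + 11 = 24 ≤ 29, return 14 + 4 + 17 = 35.
Best is Altair, Pollux, and Arcturus with total return 42.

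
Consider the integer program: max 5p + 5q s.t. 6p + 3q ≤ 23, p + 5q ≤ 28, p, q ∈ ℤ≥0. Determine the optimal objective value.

30

Relaxing integrality, the LP optimum is 32.59 at (p,q) = (1.15, 5.37), which is not an integer point.
(p,q)=(1,5): 6·1+3·5=21≤23, 1·1+5·5=26≤28, objective 30.
(p,q)=(1,4): 6·1+3·4=18≤23, 1·1+5·4=21≤28, objective 25.
(p,q)=(0,5): 6·0+3·5=15≤23, 1·0+5·5=25≤28, objective 25.
No feasible integer point exceeds 30.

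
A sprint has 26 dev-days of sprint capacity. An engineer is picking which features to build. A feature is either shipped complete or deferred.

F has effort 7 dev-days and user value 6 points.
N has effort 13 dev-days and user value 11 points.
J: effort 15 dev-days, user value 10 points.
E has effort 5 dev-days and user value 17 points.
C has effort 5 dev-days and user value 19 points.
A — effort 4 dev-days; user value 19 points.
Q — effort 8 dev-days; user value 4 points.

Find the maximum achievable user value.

This is a 0-1 knapsack instance.
E + C + A + Q: effort 5 + 5 + 4 + 8 = 22 ≤ 26, user value 17 + 19 + 19 + 4 = 59.
F + E + C + A: effort 7 + 5 + 5 + 4 = 21 ≤ 26, user value 6 + 17 + 19 + 19 = 61.
E + C + A: effort 5 + 5 + 4 = 14 ≤ 26, user value 17 + 19 + 19 = 55.
Best is F, E, C, and A with total user value 61.

61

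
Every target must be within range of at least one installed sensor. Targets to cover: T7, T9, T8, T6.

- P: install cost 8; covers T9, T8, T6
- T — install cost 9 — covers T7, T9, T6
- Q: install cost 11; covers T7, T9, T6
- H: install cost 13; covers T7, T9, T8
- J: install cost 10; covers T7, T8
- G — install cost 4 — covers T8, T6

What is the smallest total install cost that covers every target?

13

Choose T and G: together they cover T7, T9, T8, T6 — every target.
Total install cost: 9 + 4 = 13.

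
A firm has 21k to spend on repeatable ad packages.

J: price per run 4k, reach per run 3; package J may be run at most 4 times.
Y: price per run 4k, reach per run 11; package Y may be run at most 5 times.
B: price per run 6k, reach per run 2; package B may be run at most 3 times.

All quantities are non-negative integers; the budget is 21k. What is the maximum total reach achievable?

This is a bounded integer knapsack.
1×J and 4×Y: price 20 ≤ 21, reach 1·3 + 4·11 = 47.
5×Y: price 20 ≤ 21, reach 5·11 = 55.
Best is 55.

55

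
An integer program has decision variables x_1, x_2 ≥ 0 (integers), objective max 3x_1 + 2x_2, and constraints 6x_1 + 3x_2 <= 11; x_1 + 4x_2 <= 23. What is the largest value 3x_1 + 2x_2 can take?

6

Relaxing integrality, the LP optimum is 7.33 at (x_1,x_2) = (0, 3.67), which is not an integer point.
(x_1,x_2)=(0,3): 6·0+3·3=9≤11, 1·0+4·3=12≤23, objective 6.
(x_1,x_2)=(0,2): 6·0+3·2=6≤11, 1·0+4·2=8≤23, objective 4.
No feasible integer point exceeds 6.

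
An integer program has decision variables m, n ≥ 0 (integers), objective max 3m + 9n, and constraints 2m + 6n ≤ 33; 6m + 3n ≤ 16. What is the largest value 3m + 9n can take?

45

(m,n)=(0,5) is feasible, giving 45.
(m,n)=(0,4) is feasible, giving 36.
The best lattice point is (0,5), giving 45.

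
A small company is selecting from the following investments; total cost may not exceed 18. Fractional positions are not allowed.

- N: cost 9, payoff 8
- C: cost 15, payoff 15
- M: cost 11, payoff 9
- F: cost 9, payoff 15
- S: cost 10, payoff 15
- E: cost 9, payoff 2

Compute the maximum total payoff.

Allowing fractional choices, the relaxed optimum would be about 28.5, but investments are indivisible.
N + F: cost 9 + 9 = 18 ≤ 18, payoff 8 + 15 = 23.
F + E: cost 9 + 9 = 18 ≤ 18, payoff 15 + 2 = 17.
Best is N and F with total payoff 23.

23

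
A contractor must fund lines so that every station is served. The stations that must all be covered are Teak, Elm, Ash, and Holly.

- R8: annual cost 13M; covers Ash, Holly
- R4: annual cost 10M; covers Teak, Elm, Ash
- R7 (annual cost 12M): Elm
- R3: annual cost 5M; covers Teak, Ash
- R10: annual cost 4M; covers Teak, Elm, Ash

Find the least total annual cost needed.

This is a weighted set-cover instance.
Choose R8 and R10: together they cover Teak, Elm, Ash, Holly — every station.
Total annual cost: 13 + 4 = 17.
No cover costs less than 17.

17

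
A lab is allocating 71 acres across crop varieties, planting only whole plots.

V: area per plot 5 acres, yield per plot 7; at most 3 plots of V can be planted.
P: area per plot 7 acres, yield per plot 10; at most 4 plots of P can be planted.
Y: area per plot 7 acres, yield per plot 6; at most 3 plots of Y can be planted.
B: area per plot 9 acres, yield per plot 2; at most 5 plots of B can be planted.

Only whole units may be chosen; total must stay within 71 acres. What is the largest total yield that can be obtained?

This is a bounded integer knapsack.
P has the best ratio (10/7); taking only P gives at most 4×10 = 40 (stopped by the supply cap of 4).
Mixing does better — 3×V, 4×P, and 3×Y: area 64 ≤ 71, yield 3·7 + 4·10 + 3·6 = 79.

79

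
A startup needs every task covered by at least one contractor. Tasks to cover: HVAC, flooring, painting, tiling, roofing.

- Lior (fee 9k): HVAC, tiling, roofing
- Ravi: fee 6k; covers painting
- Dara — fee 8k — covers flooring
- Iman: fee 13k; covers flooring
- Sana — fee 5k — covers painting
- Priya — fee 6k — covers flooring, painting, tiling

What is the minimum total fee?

Choose Lior and Priya: together they cover HVAC, flooring, painting, tiling, roofing — every task.
Total fee: 9 + 6 = 15.
No cover costs less than 15.

15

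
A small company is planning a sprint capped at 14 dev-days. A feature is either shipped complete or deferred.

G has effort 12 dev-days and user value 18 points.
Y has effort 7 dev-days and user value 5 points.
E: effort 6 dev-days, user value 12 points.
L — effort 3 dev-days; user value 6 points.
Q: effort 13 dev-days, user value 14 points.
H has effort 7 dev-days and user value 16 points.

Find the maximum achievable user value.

This is a 0-1 knapsack instance.
L + H: effort 3 + 7 = 10 ≤ 14, user value 6 + 16 = 22.
Y + H: effort 7 + 7 = 14 ≤ 14, user value 5 + 16 = 21.
E + H: effort 6 + 7 = 13 ≤ 14, user value 12 + 16 = 28.
Best is E and H with total user value 28.

28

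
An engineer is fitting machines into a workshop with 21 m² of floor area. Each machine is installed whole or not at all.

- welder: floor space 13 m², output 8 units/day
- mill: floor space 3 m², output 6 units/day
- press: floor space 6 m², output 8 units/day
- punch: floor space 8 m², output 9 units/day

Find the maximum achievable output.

23

This is a 0-1 knapsack instance.
Allowing fractional choices, the relaxed optimum would be about 25.5, but machines are indivisible.
press + punch: floor space 6 + 8 = 14 ≤ 21, output 8 + 9 = 17.
mill + press + punch: floor space 3 + 6 + 8 = 17 ≤ 21, output 6 + 8 + 9 = 23.
Best is mill, press, and punch with total output 23.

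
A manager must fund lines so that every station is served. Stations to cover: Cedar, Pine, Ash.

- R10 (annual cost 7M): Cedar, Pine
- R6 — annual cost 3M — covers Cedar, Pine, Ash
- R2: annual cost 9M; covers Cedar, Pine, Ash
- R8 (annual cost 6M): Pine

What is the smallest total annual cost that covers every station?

3

R6 alone covers Cedar, Pine, Ash — every station.
Total annual cost: 3.
No cover costs less than 3.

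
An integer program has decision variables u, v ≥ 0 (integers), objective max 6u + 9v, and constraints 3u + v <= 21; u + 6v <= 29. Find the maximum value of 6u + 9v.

Relaxing integrality, the LP optimum is 69.18 at (u,v) = (5.71, 3.88), which is not an integer point.
(u,v)=(5,4): 3·5+1·4=19≤21, 1·5+6·4=29≤29, objective 66.
(u,v)=(6,3): 3·6+1·3=21≤21, 1·6+6·3=24≤29, objective 63.
(u,v)=(4,4): 3·4+1·4=16≤21, 1·4+6·4=28≤29, objective 60.
(u,v)=(5,3): 3·5+1·3=18≤21, 1·5+6·3=23≤29, objective 57.
No feasible integer point exceeds 66.

66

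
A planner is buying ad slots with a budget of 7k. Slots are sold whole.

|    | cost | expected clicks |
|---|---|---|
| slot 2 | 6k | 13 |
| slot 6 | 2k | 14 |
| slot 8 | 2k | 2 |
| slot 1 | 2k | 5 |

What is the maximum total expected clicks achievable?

slot 6 + slot 8 + slot 1: cost 2 + 2 + 2 = 6 ≤ 7, expected clicks 14 + 2 + 5 = 21.
slot 6 + slot 8: cost 2 + 2 = 4 ≤ 7, expected clicks 14 + 2 = 16.
slot 6 + slot 1: cost 2 + 2 = 4 ≤ 7, expected clicks 14 + 5 = 19.
Best is slot 6, slot 8, and slot 1 with total expected clicks 21.

21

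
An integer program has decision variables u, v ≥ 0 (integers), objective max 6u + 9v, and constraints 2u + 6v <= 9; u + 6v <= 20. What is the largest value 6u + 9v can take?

24

The continuous relaxation peaks at (4.5, 0) with value 27.00; rounding to a feasible lattice point costs some objective.
(u,v)=(4,0) is feasible, giving 24.
(u,v)=(3,0) is feasible, giving 18.
The best lattice point is (4,0), giving 24.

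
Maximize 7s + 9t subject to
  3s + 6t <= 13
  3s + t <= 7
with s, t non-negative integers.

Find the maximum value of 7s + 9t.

The continuous relaxation peaks at (1.93, 1.2) with value 24.33; rounding to a feasible lattice point costs some objective.
(s,t)=(2,1): 3·2+6·1=12≤13, 3·2+1·1=7≤7, objective 23.
(s,t)=(0,2): 3·0+6·2=12≤13, 3·0+1·2=2≤7, objective 18.
(s,t)=(1,1): 3·1+6·1=9≤13, 3·1+1·1=4≤7, objective 16.
(s,t)=(2,0): 3·2+6·0=6≤13, 3·2+1·0=6≤7, objective 14.
The best lattice point is (2,1), giving 23.

23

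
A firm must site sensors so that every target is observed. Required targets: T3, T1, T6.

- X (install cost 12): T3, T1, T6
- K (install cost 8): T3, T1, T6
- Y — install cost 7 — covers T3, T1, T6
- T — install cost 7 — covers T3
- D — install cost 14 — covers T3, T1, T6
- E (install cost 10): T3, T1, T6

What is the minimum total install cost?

Y alone covers T3, T1, T6 — every target.
Total install cost: 7.
No cover costs less than 7.

7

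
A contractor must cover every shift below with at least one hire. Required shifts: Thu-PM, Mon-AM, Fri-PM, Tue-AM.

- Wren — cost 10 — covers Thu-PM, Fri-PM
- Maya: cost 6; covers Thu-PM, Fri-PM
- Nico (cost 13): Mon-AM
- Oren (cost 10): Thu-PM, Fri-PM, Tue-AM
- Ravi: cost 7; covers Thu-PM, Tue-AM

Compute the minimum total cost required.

Choose Nico and Oren: together they cover Thu-PM, Mon-AM, Fri-PM, Tue-AM — every shift.
Total cost: 13 + 10 = 23.

23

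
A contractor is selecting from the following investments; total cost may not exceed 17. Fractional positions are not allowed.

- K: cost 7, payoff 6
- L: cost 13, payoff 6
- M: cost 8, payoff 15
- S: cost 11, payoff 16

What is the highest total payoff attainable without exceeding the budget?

Allowing fractional choices, the relaxed optimum would be about 28.1, but investments are indivisible.
M: cost 8 ≤ 17, payoff 15.
S: cost 11 ≤ 17, payoff 16.
K + M: cost 7 + 8 = 15 ≤ 17, payoff 6 + 15 = 21.
Best is K and M with total payoff 21.

21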